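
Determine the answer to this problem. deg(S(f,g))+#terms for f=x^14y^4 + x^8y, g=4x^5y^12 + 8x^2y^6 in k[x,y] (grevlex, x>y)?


LT(f)=x^14y^4, LT(g)=4x^5y^12
lcm(LM)=x^14y^12
S(f,g) (scaled by 4 to clear denominators) = 4y^8*f - x^9*g = -8x^11y^6 + 4x^8y^9
2 terms, deg 17.
17+2=19


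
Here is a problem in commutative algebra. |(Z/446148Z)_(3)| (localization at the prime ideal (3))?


3-primary part: 446148=3^8*68
Size=3^8=6561


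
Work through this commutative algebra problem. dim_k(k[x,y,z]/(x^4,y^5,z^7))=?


Basis: x^iy^jz^k, i<4,j<5,k<7
4*5*7=140


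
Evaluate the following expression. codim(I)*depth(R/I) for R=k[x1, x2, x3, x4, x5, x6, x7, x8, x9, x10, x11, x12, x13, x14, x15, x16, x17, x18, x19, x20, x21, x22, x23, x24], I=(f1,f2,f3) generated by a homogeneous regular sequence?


codim=3, depth=dim(R/I)=24-3=21
Product=3*21=63


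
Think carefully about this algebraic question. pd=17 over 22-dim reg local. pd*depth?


pd+depth=22
depth=22-17=5
pd*depth=17*5=85


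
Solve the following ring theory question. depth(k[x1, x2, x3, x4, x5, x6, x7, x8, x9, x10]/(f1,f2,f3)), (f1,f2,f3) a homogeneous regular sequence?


depth(R)=10
depth(R/I)=10-3=7


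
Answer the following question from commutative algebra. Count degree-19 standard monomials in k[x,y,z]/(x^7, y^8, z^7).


Need i<7, j<8, k<7 with i+j+k=19.
For each i, j ranges over max(0,19-i-6)..min(7,19-i):
  i=0: j in [13,7] -> 0
  i=1: j in [12,7] -> 0
  i=2: j in [11,7] -> 0
  i=3: j in [10,7] -> 0
  i=4: j in [9,7] -> 0
  i=5: j in [8,7] -> 0
  i=6: j in [7,7] -> 1
H(19) = 0+0+0+0+0+0+1 = 1


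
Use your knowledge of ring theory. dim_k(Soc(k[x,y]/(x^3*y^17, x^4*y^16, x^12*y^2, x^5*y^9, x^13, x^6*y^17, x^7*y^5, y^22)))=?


Socle = ann(m) = span of standard monomials u with x*u, y*u in I (staircase corners).
Redundant generators: x^6*y^17
Minimal generators: x^13, x^12*y^2, x^7*y^5, x^5*y^9, x^4*y^16, x^3*y^17, y^22
Corners: x^2y^21, x^3y^16, x^4y^15, x^6y^8, x^11y^4, x^12y
Socle dim=6


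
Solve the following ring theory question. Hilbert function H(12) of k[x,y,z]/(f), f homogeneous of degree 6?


C(14,2)-C(8,2)=91-28=63


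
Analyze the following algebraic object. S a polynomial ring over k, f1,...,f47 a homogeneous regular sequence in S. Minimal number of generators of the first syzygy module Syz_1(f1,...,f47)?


Regular sequence => Koszul complex is the minimal free resolution.
Syz_1 minimally generated by Koszul relations f_i*e_j - f_j*e_i (i<j): mu(Syz_1) = beta_2 = C(m,2) = m(m-1)/2
m=47
47*46/2 = 1081


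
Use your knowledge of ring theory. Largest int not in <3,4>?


gcd(3,4)=1 => F=ab-a-b=3*4-3-4=12-7=5


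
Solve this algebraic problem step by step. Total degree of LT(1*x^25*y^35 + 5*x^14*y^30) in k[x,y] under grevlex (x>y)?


LT: 1*x^25*y^35
deg_x=25, deg_y=35
Total=25+35=60


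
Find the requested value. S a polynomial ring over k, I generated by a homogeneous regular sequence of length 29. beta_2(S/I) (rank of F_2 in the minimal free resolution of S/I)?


Regular sequence => Koszul complex is the minimal free resolution.
Syz_1 minimally generated by Koszul relations f_i*e_j - f_j*e_i (i<j): mu(Syz_1) = beta_2 = C(m,2) = m(m-1)/2
m=29
29*28/2 = 406


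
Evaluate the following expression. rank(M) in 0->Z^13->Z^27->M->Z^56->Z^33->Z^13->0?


Alt sum=0:
(-1)^0*13 + (-1)^1*27 + (-1)^2*? + (-1)^3*56 + (-1)^4*33 + (-1)^5*13=0
rank(M)=50


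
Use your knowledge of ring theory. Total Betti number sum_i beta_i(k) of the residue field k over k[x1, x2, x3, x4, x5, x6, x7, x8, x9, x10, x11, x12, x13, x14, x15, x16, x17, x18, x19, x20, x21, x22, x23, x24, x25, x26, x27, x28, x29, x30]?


Koszul resolution: beta_i(k)=C(n,i), n=30
sum_i C(30,i) = 2^30 = 1073741824


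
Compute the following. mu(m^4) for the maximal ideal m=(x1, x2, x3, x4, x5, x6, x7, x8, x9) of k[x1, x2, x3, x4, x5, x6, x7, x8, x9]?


Graded Nakayama: mu(m^d) = dim_k (m^d/m^(d+1)) = #degree-4 monomials in 9 vars
C(n+d-1,d)=C(12,4)=495


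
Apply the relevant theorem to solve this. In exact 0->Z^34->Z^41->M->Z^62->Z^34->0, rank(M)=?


Alt sum=0:
(-1)^0*34 + (-1)^1*41 + (-1)^2*? + (-1)^3*62 + (-1)^4*34=0
rank(M)=35


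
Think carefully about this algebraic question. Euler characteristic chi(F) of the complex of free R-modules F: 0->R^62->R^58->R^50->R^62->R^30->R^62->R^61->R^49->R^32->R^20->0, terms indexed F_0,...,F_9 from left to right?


chi = sum (-1)^i * rank:
(-1)^0*62=62
(-1)^1*58=-58
(-1)^2*50=50
(-1)^3*62=-62
(-1)^4*30=30
(-1)^5*62=-62
(-1)^6*61=61
(-1)^7*49=-49
(-1)^8*32=32
(-1)^9*20=-20
chi=-16


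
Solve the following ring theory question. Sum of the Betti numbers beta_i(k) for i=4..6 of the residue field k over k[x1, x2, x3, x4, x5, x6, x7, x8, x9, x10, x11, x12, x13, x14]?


Koszul resolution: beta_i(k)=C(n,i), n=14
C(14,4)=1001, C(14,5)=2002, C(14,6)=3003
Sum=6006


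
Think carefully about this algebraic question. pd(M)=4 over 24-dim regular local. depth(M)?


pd+depth=depth(R)=24
depth=24-4=20


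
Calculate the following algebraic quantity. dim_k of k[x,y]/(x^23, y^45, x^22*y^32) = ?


k[x,y]/I, I = (x^23, y^45, x^22*y^32)
Rect: 23x45=1035. Corner: (23-22)x(45-32)=13.
dim = 1035-13 = 1022


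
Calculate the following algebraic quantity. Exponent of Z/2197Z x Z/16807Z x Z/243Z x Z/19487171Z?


Exponent = lcm of the cyclic orders; pairwise coprime => product.
13^3*7^5*3^5*11^7=2197*16807*243*19487171=174853901326491387


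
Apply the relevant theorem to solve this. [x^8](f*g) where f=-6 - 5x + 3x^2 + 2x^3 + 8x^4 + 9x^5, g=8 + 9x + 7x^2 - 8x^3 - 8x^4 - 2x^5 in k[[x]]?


[x^8] = sum a_i*b_j, i+j=8
  2*-2=-4
  8*-8=-64
  9*-8=-72
Sum=-140


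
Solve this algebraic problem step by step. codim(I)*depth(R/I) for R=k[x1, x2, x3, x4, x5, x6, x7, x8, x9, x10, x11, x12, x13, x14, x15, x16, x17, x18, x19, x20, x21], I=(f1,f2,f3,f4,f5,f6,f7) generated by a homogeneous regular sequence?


codim=7, depth=dim(R/I)=21-7=14
Product=7*14=98


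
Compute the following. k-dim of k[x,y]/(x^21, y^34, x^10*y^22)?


k[x,y]/I, I = (x^21, y^34, x^10*y^22)
Rect: 21x34=714. Corner: (21-10)x(34-22)=132.
dim = 714-132 = 582


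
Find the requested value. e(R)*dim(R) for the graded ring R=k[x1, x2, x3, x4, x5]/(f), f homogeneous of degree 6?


e(R)=deg(f)=6, dim(R)=5-1=4
e*dim=6*4=24


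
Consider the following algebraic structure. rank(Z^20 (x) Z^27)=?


rank(M(x)N) = rank(M)*rank(N)
20*27 = 540


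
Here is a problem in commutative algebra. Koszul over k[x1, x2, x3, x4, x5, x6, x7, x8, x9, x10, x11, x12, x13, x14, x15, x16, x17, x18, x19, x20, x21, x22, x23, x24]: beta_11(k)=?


C(n,i)=C(24,11)=2496144


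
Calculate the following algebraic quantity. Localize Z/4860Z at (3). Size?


3-primary part: 4860=3^5*20
Size=3^5=243


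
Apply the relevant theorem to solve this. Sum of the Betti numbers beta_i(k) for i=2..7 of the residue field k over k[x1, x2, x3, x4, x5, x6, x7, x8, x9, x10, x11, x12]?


Koszul resolution: beta_i(k)=C(n,i), n=12
C(12,2)=66, C(12,3)=220, C(12,4)=495, C(12,5)=792, C(12,6)=924, C(12,7)=792
Sum=3289


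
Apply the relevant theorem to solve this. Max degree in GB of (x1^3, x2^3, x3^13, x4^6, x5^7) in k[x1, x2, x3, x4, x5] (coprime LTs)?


Pure powers, coprime LTs => already GB.
Degrees: 3, 3, 13, 6, 7
Max=13


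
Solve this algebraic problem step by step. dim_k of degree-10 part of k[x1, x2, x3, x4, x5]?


C(d+n-1,n-1)=C(14,4)=1001


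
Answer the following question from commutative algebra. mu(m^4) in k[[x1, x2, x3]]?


C(n+d-1,d)=C(6,4)=15


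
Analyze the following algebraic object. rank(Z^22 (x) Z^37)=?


rank(M(x)N) = rank(M)*rank(N)
22*37 = 814


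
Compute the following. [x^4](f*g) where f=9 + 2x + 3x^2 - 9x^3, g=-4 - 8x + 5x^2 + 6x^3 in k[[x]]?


[x^4] = sum a_i*b_j, i+j=4
  2*6=12
  3*5=15
  -9*-8=72
Sum=99


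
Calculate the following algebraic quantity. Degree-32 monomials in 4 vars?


C(d+n-1,n-1)=C(35,3)=6545


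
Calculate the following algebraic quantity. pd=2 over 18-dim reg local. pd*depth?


pd+depth=18
depth=18-2=16
pd*depth=2*16=32


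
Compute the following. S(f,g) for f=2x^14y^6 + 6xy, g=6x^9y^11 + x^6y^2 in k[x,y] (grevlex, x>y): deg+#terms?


LT(f)=2x^14y^6, LT(g)=6x^9y^11
lcm(LM)=x^14y^11
S(f,g) (scaled by 12 to clear denominators) = 6y^5*f - 2x^5*g = -2x^11y^2 + 36xy^6
2 terms, deg 13.
13+2=15


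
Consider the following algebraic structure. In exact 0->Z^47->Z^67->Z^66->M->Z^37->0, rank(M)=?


Alt sum=0:
(-1)^0*47 + (-1)^1*67 + (-1)^2*66 + (-1)^3*? + (-1)^4*37=0
rank(M)=83


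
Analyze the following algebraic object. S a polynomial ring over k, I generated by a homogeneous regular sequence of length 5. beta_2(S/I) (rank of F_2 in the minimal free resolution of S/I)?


Regular sequence => Koszul complex is the minimal free resolution.
Syz_1 minimally generated by Koszul relations f_i*e_j - f_j*e_i (i<j): mu(Syz_1) = beta_2 = C(m,2) = m(m-1)/2
m=5
5*4/2 = 10


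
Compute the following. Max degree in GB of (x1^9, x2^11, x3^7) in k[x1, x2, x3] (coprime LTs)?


Pure powers, coprime LTs => already GB.
Degrees: 9, 11, 7
Max=11


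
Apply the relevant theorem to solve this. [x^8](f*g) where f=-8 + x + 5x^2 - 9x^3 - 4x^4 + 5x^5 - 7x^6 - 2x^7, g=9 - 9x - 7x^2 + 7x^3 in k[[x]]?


[x^8] = sum a_i*b_j, i+j=8
  5*7=35
  -7*-7=49
  -2*-9=18
Sum=102


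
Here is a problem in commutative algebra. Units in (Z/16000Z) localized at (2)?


Local ring = Z/128Z.
phi(128) = 2^6*(2-1) = 64


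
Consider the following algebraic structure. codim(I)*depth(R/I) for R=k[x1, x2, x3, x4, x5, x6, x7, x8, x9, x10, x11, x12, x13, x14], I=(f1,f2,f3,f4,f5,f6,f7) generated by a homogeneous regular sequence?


codim=7, depth=dim(R/I)=14-7=7
Product=7*7=49


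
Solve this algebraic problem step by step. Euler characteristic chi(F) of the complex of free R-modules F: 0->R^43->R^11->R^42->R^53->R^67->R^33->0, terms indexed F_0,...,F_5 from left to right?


chi = sum (-1)^i * rank:
(-1)^0*43=43
(-1)^1*11=-11
(-1)^2*42=42
(-1)^3*53=-53
(-1)^4*67=67
(-1)^5*33=-33
chi=55


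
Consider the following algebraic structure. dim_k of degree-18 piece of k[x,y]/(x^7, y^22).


k[x,y], I = (x^7, y^22), d = 18
Need i < 7 and d-i < 22.
Range: 0 <= i <= 6.
H(18) = 7


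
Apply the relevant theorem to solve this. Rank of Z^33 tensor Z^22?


rank(M(x)N) = rank(M)*rank(N)
33*22 = 726


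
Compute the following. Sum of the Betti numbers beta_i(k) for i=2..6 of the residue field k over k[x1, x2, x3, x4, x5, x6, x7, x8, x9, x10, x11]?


Koszul resolution: beta_i(k)=C(n,i), n=11
C(11,2)=55, C(11,3)=165, C(11,4)=330, C(11,5)=462, C(11,6)=462
Sum=1474


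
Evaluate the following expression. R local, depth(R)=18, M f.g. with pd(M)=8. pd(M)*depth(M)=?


pd+depth=18
depth=18-8=10
pd*depth=8*10=80


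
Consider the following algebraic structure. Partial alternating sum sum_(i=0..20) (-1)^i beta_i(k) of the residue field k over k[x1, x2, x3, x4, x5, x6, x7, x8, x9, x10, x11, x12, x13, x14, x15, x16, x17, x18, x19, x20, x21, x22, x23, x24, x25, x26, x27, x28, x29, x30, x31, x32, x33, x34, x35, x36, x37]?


Koszul resolution: beta_i(k)=C(n,i), n=37
sum_(i=0..p) (-1)^i C(n,i) = (-1)^p C(n-1,p)
(-1)^20*C(36,20) = (-1)^20*7307872110 = 7307872110


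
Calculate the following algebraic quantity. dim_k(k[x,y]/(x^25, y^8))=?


Basis: x^i*y^j, i<25, j<8
25*8=200


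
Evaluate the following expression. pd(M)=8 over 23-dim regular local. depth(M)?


pd+depth=depth(R)=23
depth=23-8=15


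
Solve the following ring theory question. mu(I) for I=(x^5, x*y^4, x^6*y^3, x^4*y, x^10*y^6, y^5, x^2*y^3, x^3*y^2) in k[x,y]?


Remove redundant (divisible by others).
x^6*y^3 redundant.
x^10*y^6 redundant.
Min: x^5, x^4*y, x^3*y^2, x^2*y^3, x*y^4, y^5
Count=6


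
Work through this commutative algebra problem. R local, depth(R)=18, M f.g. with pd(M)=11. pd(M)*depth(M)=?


pd+depth=18
depth=18-11=7
pd*depth=11*7=77


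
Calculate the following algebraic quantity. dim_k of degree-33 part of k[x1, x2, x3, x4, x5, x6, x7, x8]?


C(d+n-1,n-1)=C(40,7)=18643560


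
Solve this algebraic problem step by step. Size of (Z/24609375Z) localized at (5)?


5-primary part: 24609375=5^8*63
Size=5^8=390625


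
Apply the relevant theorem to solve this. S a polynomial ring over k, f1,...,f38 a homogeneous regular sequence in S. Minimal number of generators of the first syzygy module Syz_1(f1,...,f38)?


Regular sequence => Koszul complex is the minimal free resolution.
Syz_1 minimally generated by Koszul relations f_i*e_j - f_j*e_i (i<j): mu(Syz_1) = beta_2 = C(m,2) = m(m-1)/2
m=38
38*37/2 = 703


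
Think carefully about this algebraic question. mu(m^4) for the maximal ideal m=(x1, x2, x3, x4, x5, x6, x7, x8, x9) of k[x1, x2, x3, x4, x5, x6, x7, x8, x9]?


Graded Nakayama: mu(m^d) = dim_k (m^d/m^(d+1)) = #degree-4 monomials in 9 vars
C(n+d-1,d)=C(12,4)=495


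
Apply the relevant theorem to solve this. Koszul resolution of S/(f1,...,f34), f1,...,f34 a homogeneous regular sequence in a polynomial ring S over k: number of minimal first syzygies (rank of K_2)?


Regular sequence => Koszul complex is the minimal free resolution.
Syz_1 minimally generated by Koszul relations f_i*e_j - f_j*e_i (i<j): mu(Syz_1) = beta_2 = C(m,2) = m(m-1)/2
m=34
34*33/2 = 561


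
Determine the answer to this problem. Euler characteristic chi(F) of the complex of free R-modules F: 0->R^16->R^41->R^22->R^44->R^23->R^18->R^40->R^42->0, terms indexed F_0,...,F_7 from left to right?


chi = sum (-1)^i * rank:
(-1)^0*16=16
(-1)^1*41=-41
(-1)^2*22=22
(-1)^3*44=-44
(-1)^4*23=23
(-1)^5*18=-18
(-1)^6*40=40
(-1)^7*42=-42
chi=-44


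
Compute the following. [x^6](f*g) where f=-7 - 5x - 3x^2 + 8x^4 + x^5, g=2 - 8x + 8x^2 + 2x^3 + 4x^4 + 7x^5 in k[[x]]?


[x^6] = sum a_i*b_j, i+j=6
  -5*7=-35
  -3*4=-12
  8*8=64
  1*-8=-8
Sum=9


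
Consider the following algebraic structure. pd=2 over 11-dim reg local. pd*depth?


pd+depth=11
depth=11-2=9
pd*depth=2*9=18


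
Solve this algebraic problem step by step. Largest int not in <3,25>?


gcd(3,25)=1 => F=ab-a-b=3*25-3-25=75-28=47


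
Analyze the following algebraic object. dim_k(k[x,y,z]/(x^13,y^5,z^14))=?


Basis: x^iy^jz^k, i<13,j<5,k<14
13*5*14=910


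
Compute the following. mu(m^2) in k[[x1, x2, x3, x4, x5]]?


C(n+d-1,d)=C(6,2)=15


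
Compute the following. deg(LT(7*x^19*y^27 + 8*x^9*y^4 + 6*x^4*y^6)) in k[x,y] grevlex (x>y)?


LT: 7*x^19*y^27
deg_x=19, deg_y=27
Total=19+27=46


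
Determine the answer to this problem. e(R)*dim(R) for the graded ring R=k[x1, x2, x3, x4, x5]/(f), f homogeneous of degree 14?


e(R)=deg(f)=14, dim(R)=5-1=4
e*dim=14*4=56


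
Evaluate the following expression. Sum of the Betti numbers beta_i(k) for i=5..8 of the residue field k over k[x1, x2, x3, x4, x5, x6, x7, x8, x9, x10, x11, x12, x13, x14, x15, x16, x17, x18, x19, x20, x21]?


Koszul resolution: beta_i(k)=C(n,i), n=21
C(21,5)=20349, C(21,6)=54264, C(21,7)=116280, C(21,8)=203490
Sum=394383


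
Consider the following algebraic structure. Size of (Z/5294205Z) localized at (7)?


7-primary part: 5294205=7^6*45
Size=7^6=117649


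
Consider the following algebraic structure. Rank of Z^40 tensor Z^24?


rank(M(x)N) = rank(M)*rank(N)
40*24 = 960


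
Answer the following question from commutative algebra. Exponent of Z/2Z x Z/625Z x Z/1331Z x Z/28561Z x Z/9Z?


Exponent = lcm of the cyclic orders; pairwise coprime => product.
2^1*5^4*11^3*13^4*3^2=2*625*1331*28561*9=427665273750


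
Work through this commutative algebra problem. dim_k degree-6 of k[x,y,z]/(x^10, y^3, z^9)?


Need i<10, j<3, k<9 with i+j+k=6.
For each i, j ranges over max(0,6-i-8)..min(2,6-i):
  i=0: j in [0,2] -> 3
  i=1: j in [0,2] -> 3
  i=2: j in [0,2] -> 3
  i=3: j in [0,2] -> 3
  i=4: j in [0,2] -> 3
  i=5: j in [0,1] -> 2
  i=6: j in [0,0] -> 1
H(6) = 3+3+3+3+3+2+1 = 18


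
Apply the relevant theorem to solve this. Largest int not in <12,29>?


gcd(12,29)=1 => F=ab-a-b=12*29-12-29=348-41=307


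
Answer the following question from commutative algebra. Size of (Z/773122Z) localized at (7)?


7-primary part: 773122=7^5*46
Size=7^5=16807


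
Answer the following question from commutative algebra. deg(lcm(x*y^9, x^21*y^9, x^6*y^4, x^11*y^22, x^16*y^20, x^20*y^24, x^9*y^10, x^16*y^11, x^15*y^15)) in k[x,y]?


lcm = componentwise max:
x: max(1,21,6,11,16,20,9,16,15)=21
y: max(9,9,4,22,20,24,10,11,15)=24
Total=21+24=45


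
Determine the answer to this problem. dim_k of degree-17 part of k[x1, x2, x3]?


C(d+n-1,n-1)=C(19,2)=171


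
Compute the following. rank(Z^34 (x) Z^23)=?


rank(M(x)N) = rank(M)*rank(N)
34*23 = 782


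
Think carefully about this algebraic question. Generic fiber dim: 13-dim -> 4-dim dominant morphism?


dim(fiber)=dim(X)-dim(Y)=13-4=9


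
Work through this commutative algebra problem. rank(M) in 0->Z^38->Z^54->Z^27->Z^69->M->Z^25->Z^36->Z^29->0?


Alt sum=0:
(-1)^0*38 + (-1)^1*54 + (-1)^2*27 + (-1)^3*69 + (-1)^4*? + (-1)^5*25 + (-1)^6*36 + (-1)^7*29=0
rank(M)=76


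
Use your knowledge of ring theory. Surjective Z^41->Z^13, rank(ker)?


rank(ker) = 41-13 = 28


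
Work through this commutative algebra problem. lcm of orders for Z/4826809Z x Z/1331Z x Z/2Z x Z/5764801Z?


Exponent = lcm of the cyclic orders; pairwise coprime => product.
13^6*11^3*2^1*7^8=4826809*1331*2*5764801=74071729497723958


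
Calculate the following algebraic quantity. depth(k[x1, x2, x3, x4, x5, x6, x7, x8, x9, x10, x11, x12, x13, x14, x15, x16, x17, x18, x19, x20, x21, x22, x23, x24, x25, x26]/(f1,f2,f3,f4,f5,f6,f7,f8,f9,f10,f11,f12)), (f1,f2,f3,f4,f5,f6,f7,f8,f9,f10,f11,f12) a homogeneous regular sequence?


depth(R)=26
depth(R/I)=26-12=14


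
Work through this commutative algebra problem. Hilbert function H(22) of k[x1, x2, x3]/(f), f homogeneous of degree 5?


C(24,2)-C(19,2)=276-171=105


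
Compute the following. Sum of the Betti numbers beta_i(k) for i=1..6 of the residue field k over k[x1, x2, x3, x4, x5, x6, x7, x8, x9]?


Koszul resolution: beta_i(k)=C(n,i), n=9
C(9,1)=9, C(9,2)=36, C(9,3)=84, C(9,4)=126, C(9,5)=126, C(9,6)=84
Sum=465


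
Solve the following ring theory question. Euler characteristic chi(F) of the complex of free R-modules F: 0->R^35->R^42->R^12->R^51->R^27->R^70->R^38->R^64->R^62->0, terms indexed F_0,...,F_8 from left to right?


chi = sum (-1)^i * rank:
(-1)^0*35=35
(-1)^1*42=-42
(-1)^2*12=12
(-1)^3*51=-51
(-1)^4*27=27
(-1)^5*70=-70
(-1)^6*38=38
(-1)^7*64=-64
(-1)^8*62=62
chi=-53


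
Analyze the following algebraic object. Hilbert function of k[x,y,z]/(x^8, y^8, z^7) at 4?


Need i<8, j<8, k<7 with i+j+k=4.
For each i, j ranges over max(0,4-i-6)..min(7,4-i):
  i=0: j in [0,4] -> 5
  i=1: j in [0,3] -> 4
  i=2: j in [0,2] -> 3
  i=3: j in [0,1] -> 2
  i=4: j in [0,0] -> 1
H(4) = 5+4+3+2+1 = 15


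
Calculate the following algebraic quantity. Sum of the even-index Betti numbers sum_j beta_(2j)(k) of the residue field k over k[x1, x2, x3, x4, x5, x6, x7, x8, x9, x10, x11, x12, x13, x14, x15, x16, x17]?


Koszul resolution: beta_i(k)=C(n,i), n=17
sum_even C(17,i) = 2^(n-1) = 2^16 = 65536


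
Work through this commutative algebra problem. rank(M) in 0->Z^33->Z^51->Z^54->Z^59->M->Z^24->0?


Alt sum=0:
(-1)^0*33 + (-1)^1*51 + (-1)^2*54 + (-1)^3*59 + (-1)^4*? + (-1)^5*24=0
rank(M)=47


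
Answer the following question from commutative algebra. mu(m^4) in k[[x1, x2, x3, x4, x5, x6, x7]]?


C(n+d-1,d)=C(10,4)=210


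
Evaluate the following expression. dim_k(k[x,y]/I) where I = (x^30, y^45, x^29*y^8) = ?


k[x,y]/I, I = (x^30, y^45, x^29*y^8)
Rect: 30x45=1350. Corner: (30-29)x(45-8)=37.
dim = 1350-37 = 1313


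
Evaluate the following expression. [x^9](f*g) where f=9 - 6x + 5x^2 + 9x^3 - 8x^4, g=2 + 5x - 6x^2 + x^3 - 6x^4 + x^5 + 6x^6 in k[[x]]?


[x^9] = sum a_i*b_j, i+j=9
  9*6=54
  -8*1=-8
Sum=46


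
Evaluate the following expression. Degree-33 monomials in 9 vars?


C(d+n-1,n-1)=C(41,8)=95548245


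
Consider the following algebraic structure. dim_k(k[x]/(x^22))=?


Basis: 1,x,...,x^21
dim=22


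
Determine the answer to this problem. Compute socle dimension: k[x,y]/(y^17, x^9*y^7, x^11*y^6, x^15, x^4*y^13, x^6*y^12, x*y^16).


Socle = ann(m) = span of standard monomials u with x*u, y*u in I (staircase corners).
Minimal generators: x^15, x^11*y^6, x^9*y^7, x^6*y^12, x^4*y^13, x*y^16, y^17
Corners: y^16, x^3y^15, x^5y^12, x^8y^11, x^10y^6, x^14y^5
Socle dim=6


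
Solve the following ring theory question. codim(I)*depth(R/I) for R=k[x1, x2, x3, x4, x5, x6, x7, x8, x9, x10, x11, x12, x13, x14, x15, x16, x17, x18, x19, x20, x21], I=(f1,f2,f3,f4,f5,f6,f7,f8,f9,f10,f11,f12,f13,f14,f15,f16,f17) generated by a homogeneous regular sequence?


codim=17, depth=dim(R/I)=21-17=4
Product=17*4=68


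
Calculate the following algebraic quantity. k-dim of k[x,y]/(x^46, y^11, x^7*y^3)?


k[x,y]/I, I = (x^46, y^11, x^7*y^3)
Rect: 46x11=506. Corner: (46-7)x(11-3)=312.
dim = 506-312 = 194


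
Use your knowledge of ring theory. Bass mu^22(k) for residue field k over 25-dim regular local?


C(n,i)=C(25,22)=2300


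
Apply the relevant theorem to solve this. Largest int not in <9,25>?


gcd(9,25)=1 => F=ab-a-b=9*25-9-25=225-34=191


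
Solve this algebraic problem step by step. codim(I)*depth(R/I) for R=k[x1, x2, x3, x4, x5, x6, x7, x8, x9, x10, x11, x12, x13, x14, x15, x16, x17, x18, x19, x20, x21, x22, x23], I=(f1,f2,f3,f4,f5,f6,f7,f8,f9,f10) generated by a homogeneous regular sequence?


codim=10, depth=dim(R/I)=23-10=13
Product=10*13=130


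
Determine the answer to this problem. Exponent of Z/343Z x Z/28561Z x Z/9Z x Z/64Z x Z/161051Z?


Exponent = lcm of the cyclic orders; pairwise coprime => product.
7^3*13^4*3^2*2^6*11^5=343*28561*9*64*161051=908768863050048


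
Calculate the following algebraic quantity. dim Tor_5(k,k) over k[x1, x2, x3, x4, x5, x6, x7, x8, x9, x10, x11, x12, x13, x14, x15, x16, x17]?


Koszul: C(n,i)=C(17,5)=6188


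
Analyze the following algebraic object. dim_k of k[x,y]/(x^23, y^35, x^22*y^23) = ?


k[x,y]/I, I = (x^23, y^35, x^22*y^23)
Rect: 23x35=805. Corner: (23-22)x(35-23)=12.
dim = 805-12 = 793


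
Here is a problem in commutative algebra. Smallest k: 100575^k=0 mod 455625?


100575^k mod 455625:
k=1: 100575
k=2: 0
First zero at k = 2


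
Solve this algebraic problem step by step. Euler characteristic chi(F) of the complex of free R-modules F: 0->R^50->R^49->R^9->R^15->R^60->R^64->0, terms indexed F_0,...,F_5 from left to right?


chi = sum (-1)^i * rank:
(-1)^0*50=50
(-1)^1*49=-49
(-1)^2*9=9
(-1)^3*15=-15
(-1)^4*60=60
(-1)^5*64=-64
chi=-9


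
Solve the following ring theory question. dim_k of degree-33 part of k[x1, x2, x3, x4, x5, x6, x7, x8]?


C(d+n-1,n-1)=C(40,7)=18643560


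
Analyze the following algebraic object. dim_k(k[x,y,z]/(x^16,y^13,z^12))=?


Basis: x^iy^jz^k, i<16,j<13,k<12
16*13*12=2496


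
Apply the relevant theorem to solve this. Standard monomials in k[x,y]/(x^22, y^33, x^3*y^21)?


k[x,y]/I, I = (x^22, y^33, x^3*y^21)
Rect: 22x33=726. Corner: (22-3)x(33-21)=228.
dim = 726-228 = 498


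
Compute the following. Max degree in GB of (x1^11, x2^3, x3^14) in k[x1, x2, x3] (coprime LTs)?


Pure powers, coprime LTs => already GB.
Degrees: 11, 3, 14
Max=14


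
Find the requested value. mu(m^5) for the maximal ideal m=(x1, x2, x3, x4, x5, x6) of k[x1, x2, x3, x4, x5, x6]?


Graded Nakayama: mu(m^d) = dim_k (m^d/m^(d+1)) = #degree-5 monomials in 6 vars
C(n+d-1,d)=C(10,5)=252


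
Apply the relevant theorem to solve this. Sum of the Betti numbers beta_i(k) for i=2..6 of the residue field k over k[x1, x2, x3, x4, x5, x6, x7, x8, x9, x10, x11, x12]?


Koszul resolution: beta_i(k)=C(n,i), n=12
C(12,2)=66, C(12,3)=220, C(12,4)=495, C(12,5)=792, C(12,6)=924
Sum=2497


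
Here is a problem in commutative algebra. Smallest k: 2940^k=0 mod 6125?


2940^k mod 6125:
k=1: 2940
k=2: 1225
k=3: 0
First zero at k = 3


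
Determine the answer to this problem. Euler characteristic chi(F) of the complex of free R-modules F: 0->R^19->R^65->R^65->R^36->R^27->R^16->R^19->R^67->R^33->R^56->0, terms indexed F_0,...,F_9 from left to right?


chi = sum (-1)^i * rank:
(-1)^0*19=19
(-1)^1*65=-65
(-1)^2*65=65
(-1)^3*36=-36
(-1)^4*27=27
(-1)^5*16=-16
(-1)^6*19=19
(-1)^7*67=-67
(-1)^8*33=33
(-1)^9*56=-56
chi=-77


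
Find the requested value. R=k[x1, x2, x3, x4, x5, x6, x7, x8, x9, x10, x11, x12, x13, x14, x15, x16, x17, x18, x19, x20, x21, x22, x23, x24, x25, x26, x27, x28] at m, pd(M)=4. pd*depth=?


pd+depth=28
depth=28-4=24
pd*depth=4*24=96


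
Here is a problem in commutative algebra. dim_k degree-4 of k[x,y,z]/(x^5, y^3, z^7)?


Need i<5, j<3, k<7 with i+j+k=4.
For each i, j ranges over max(0,4-i-6)..min(2,4-i):
  i=0: j in [0,2] -> 3
  i=1: j in [0,2] -> 3
  i=2: j in [0,2] -> 3
  i=3: j in [0,1] -> 2
  i=4: j in [0,0] -> 1
H(4) = 3+3+3+2+1 = 12


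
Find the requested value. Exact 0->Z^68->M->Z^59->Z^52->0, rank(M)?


Alt sum=0:
(-1)^0*68 + (-1)^1*? + (-1)^2*59 + (-1)^3*52=0
rank(M)=75


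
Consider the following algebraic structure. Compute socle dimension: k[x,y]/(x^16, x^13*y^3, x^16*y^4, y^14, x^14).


Socle = ann(m) = span of standard monomials u with x*u, y*u in I (staircase corners).
Redundant generators: x^16*y^4, x^16
Minimal generators: x^14, x^13*y^3, y^14
Corners: x^12y^13, x^13y^2
Socle dim=2


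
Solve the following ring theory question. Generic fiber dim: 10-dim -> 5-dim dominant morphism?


dim(fiber)=dim(X)-dim(Y)=10-5=5


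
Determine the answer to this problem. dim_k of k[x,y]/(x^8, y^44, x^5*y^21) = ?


k[x,y]/I, I = (x^8, y^44, x^5*y^21)
Rect: 8x44=352. Corner: (8-5)x(44-21)=69.
dim = 352-69 = 283


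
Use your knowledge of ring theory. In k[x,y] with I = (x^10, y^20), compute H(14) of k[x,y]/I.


k[x,y], I = (x^10, y^20), d = 14
Need i < 10 and d-i < 20.
Range: 0 <= i <= 9.
H(14) = 10


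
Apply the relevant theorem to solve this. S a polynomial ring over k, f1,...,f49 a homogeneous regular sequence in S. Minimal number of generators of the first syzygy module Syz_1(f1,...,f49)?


Regular sequence => Koszul complex is the minimal free resolution.
Syz_1 minimally generated by Koszul relations f_i*e_j - f_j*e_i (i<j): mu(Syz_1) = beta_2 = C(m,2) = m(m-1)/2
m=49
49*48/2 = 1176


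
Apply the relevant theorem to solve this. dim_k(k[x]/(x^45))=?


Basis: 1,x,...,x^44
dim=45


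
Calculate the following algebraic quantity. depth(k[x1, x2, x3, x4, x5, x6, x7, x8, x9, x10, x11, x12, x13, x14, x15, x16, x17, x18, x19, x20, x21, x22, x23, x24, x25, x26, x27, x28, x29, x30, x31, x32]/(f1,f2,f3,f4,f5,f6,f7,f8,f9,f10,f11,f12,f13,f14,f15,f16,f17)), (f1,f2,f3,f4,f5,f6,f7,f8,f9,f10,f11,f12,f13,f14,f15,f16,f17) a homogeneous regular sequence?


depth(R)=32
depth(R/I)=32-17=15


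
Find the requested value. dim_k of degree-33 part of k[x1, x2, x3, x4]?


C(d+n-1,n-1)=C(36,3)=7140


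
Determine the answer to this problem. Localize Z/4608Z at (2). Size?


2-primary part: 4608=2^9*9
Size=2^9=512


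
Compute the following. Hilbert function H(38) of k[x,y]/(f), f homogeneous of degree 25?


H(t)=d for t>=d-1.
d=25, t=38
H(38)=25


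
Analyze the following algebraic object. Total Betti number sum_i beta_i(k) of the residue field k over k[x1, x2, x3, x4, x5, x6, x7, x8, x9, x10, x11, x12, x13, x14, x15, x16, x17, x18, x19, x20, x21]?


Koszul resolution: beta_i(k)=C(n,i), n=21
sum_i C(21,i) = 2^21 = 2097152


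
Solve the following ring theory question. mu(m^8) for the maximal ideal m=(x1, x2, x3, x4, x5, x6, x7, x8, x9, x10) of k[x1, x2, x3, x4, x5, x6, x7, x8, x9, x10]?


Graded Nakayama: mu(m^d) = dim_k (m^d/m^(d+1)) = #degree-8 monomials in 10 vars
C(n+d-1,d)=C(17,8)=24310


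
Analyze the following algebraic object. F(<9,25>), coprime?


gcd(9,25)=1 => F=ab-a-b=9*25-9-25=225-34=191


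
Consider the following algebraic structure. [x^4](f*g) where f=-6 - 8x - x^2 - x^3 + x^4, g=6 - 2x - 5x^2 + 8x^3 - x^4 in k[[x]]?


[x^4] = sum a_i*b_j, i+j=4
  -6*-1=6
  -8*8=-64
  -1*-5=5
  -1*-2=2
  1*6=6
Sum=-45


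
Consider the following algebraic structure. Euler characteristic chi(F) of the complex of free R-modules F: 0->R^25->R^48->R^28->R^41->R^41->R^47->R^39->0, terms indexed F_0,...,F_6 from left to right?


chi = sum (-1)^i * rank:
(-1)^0*25=25
(-1)^1*48=-48
(-1)^2*28=28
(-1)^3*41=-41
(-1)^4*41=41
(-1)^5*47=-47
(-1)^6*39=39
chi=-3


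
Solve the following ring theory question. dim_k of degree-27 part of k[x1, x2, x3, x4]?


C(d+n-1,n-1)=C(30,3)=4060


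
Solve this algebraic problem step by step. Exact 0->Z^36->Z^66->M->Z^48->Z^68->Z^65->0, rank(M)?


Alt sum=0:
(-1)^0*36 + (-1)^1*66 + (-1)^2*? + (-1)^3*48 + (-1)^4*68 + (-1)^5*65=0
rank(M)=75


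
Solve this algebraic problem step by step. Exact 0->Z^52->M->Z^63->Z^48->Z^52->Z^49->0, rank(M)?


Alt sum=0:
(-1)^0*52 + (-1)^1*? + (-1)^2*63 + (-1)^3*48 + (-1)^4*52 + (-1)^5*49=0
rank(M)=70


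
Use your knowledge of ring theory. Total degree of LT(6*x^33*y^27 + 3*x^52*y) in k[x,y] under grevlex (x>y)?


LT: 6*x^33*y^27
deg_x=33, deg_y=27
Total=33+27=60


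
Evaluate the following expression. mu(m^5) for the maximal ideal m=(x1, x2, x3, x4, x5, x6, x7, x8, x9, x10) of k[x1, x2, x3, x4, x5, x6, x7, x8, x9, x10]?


Graded Nakayama: mu(m^d) = dim_k (m^d/m^(d+1)) = #degree-5 monomials in 10 vars
C(n+d-1,d)=C(14,5)=2002


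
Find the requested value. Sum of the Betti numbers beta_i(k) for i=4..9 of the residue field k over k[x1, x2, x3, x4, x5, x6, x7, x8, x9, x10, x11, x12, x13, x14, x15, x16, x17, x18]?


Koszul resolution: beta_i(k)=C(n,i), n=18
C(18,4)=3060, C(18,5)=8568, C(18,6)=18564, C(18,7)=31824, C(18,8)=43758, C(18,9)=48620
Sum=154394


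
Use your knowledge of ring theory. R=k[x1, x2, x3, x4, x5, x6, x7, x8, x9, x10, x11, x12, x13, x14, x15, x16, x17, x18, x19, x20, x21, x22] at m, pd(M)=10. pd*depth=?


pd+depth=22
depth=22-10=12
pd*depth=10*12=120


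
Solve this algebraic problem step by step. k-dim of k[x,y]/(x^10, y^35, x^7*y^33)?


k[x,y]/I, I = (x^10, y^35, x^7*y^33)
Rect: 10x35=350. Corner: (10-7)x(35-33)=6.
dim = 350-6 = 344


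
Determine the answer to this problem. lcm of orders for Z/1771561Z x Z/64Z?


Exponent = lcm of the cyclic orders; pairwise coprime => product.
11^6*2^6=1771561*64=113379904


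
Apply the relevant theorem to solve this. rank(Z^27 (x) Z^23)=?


rank(M(x)N) = rank(M)*rank(N)
27*23 = 621


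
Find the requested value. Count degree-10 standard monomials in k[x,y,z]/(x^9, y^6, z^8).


Need i<9, j<6, k<8 with i+j+k=10.
For each i, j ranges over max(0,10-i-7)..min(5,10-i):
  i=0: j in [3,5] -> 3
  i=1: j in [2,5] -> 4
  i=2: j in [1,5] -> 5
  i=3: j in [0,5] -> 6
  i=4: j in [0,5] -> 6
  i=5: j in [0,5] -> 6
  i=6: j in [0,4] -> 5
  i=7: j in [0,3] -> 4
  i=8: j in [0,2] -> 3
H(10) = 3+4+5+6+6+6+5+4+3 = 42


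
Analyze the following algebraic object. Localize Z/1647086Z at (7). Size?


7-primary part: 1647086=7^7*2
Size=7^7=823543


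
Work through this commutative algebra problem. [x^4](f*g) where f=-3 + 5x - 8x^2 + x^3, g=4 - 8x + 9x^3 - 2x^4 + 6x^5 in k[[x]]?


[x^4] = sum a_i*b_j, i+j=4
  -3*-2=6
  5*9=45
  1*-8=-8
Sum=43


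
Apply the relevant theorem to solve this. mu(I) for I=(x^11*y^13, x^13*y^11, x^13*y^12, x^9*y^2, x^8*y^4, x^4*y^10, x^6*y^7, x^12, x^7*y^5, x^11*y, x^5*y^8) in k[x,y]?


Remove redundant (divisible by others).
x^13*y^11 redundant.
x^13*y^12 redundant.
x^11*y^13 redundant.
Min: x^12, x^11*y, x^9*y^2, x^8*y^4, x^7*y^5, x^6*y^7, x^5*y^8, x^4*y^10
Count=8


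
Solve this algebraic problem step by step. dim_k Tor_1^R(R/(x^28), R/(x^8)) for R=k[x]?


Tor_1(R/I,R/J)=(I cap J)/IJ=(x^28)/(x^36)
dim=36-28=min(28,8)=8


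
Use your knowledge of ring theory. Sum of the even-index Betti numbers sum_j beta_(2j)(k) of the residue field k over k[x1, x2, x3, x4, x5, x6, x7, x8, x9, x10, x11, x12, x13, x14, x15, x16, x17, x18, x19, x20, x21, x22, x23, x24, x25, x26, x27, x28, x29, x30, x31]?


Koszul resolution: beta_i(k)=C(n,i), n=31
sum_even C(31,i) = 2^(n-1) = 2^30 = 1073741824


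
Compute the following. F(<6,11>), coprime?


gcd(6,11)=1 => F=ab-a-b=6*11-6-11=66-17=49


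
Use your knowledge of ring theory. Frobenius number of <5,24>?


gcd(5,24)=1 => F=ab-a-b=5*24-5-24=120-29=91


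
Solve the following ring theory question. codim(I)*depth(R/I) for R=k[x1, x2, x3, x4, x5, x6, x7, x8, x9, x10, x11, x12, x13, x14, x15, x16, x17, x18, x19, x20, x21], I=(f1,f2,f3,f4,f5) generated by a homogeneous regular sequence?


codim=5, depth=dim(R/I)=21-5=16
Product=5*16=80


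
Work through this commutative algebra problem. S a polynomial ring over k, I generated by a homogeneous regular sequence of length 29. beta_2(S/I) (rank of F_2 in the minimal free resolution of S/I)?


Regular sequence => Koszul complex is the minimal free resolution.
Syz_1 minimally generated by Koszul relations f_i*e_j - f_j*e_i (i<j): mu(Syz_1) = beta_2 = C(m,2) = m(m-1)/2
m=29
29*28/2 = 406


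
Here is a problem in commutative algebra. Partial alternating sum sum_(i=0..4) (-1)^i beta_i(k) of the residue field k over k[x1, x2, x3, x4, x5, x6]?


Koszul resolution: beta_i(k)=C(n,i), n=6
sum_(i=0..p) (-1)^i C(n,i) = (-1)^p C(n-1,p)
(-1)^4*C(5,4) = (-1)^4*5 = 5


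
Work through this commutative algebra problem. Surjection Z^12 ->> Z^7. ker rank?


rank(ker) = 12-7 = 5


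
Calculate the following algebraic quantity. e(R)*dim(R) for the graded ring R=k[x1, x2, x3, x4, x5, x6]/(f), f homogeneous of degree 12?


e(R)=deg(f)=12, dim(R)=6-1=5
e*dim=12*5=60


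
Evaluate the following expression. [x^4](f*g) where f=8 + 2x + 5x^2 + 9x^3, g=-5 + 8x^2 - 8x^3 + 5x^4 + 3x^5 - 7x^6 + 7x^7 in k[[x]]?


[x^4] = sum a_i*b_j, i+j=4
  8*5=40
  2*-8=-16
  5*8=40
Sum=64


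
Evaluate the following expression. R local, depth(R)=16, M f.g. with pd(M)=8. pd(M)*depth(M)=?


pd+depth=16
depth=16-8=8
pd*depth=8*8=64


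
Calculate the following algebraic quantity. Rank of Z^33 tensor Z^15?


rank(M(x)N) = rank(M)*rank(N)
33*15 = 495


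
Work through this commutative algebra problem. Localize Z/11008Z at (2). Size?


2-primary part: 11008=2^8*43
Size=2^8=256


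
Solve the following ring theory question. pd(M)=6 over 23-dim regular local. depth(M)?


pd+depth=depth(R)=23
depth=23-6=17


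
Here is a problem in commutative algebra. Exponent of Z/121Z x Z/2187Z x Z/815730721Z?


Exponent = lcm of the cyclic orders; pairwise coprime => product.
11^2*3^7*13^8=121*2187*815730721=215864373506067


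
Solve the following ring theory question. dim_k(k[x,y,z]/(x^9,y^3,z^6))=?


Basis: x^iy^jz^k, i<9,j<3,k<6
9*3*6=162


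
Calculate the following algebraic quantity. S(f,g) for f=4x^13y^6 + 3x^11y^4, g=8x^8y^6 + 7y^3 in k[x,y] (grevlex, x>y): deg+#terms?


LT(f)=4x^13y^6, LT(g)=8x^8y^6
lcm(LM)=x^13y^6
S(f,g) (scaled by 32 to clear denominators) = 8*f - 4x^5*g = 24x^11y^4 - 28x^5y^3
2 terms, deg 15.
15+2=17


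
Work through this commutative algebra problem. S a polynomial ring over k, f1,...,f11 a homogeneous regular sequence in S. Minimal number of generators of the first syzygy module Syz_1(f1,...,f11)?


Regular sequence => Koszul complex is the minimal free resolution.
Syz_1 minimally generated by Koszul relations f_i*e_j - f_j*e_i (i<j): mu(Syz_1) = beta_2 = C(m,2) = m(m-1)/2
m=11
11*10/2 = 55


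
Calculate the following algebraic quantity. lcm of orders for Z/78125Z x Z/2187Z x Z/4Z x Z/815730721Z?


Exponent = lcm of the cyclic orders; pairwise coprime => product.
5^7*3^7*2^2*13^8=78125*2187*4*815730721=557500964633437500


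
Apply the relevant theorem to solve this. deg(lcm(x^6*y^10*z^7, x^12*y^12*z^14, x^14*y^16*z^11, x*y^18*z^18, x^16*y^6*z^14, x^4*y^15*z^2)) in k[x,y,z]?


lcm = componentwise max:
x: max(6,12,14,1,16,4)=16
y: max(10,12,16,18,6,15)=18
z: max(7,14,11,18,14,2)=18
Total=16+18+18=52


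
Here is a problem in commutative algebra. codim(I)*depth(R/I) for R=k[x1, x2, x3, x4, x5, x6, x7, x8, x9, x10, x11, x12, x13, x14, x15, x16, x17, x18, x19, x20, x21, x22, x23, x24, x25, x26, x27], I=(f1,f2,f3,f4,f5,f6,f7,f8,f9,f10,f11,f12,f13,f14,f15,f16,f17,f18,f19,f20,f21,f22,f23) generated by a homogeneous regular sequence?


codim=23, depth=dim(R/I)=27-23=4
Product=23*4=92


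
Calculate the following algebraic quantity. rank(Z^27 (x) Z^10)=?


rank(M(x)N) = rank(M)*rank(N)
27*10 = 270


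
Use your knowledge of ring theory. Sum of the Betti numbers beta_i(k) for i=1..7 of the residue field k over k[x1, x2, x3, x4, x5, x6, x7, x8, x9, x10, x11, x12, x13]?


Koszul resolution: beta_i(k)=C(n,i), n=13
C(13,1)=13, C(13,2)=78, C(13,3)=286, C(13,4)=715, C(13,5)=1287, C(13,6)=1716, C(13,7)=1716
Sum=5811


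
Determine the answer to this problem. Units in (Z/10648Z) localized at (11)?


Local ring = Z/1331Z.
phi(1331) = 11^2*(11-1) = 1210


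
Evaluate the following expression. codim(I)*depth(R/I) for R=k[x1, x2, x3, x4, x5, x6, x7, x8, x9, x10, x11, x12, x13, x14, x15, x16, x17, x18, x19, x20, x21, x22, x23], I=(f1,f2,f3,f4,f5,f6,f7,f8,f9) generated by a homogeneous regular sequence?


codim=9, depth=dim(R/I)=23-9=14
Product=9*14=126


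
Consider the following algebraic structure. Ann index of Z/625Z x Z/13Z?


Exponent = lcm of the cyclic orders; pairwise coprime => product.
5^4*13^1=625*13=8125


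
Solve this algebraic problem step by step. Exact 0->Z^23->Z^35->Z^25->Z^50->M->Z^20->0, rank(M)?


Alt sum=0:
(-1)^0*23 + (-1)^1*35 + (-1)^2*25 + (-1)^3*50 + (-1)^4*? + (-1)^5*20=0
rank(M)=57


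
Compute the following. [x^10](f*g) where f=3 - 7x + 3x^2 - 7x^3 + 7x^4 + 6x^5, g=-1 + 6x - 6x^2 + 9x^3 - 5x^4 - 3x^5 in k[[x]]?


[x^10] = sum a_i*b_j, i+j=10
  6*-3=-18
Sum=-18


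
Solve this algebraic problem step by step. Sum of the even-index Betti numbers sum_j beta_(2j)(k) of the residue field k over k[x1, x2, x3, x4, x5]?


Koszul resolution: beta_i(k)=C(n,i), n=5
sum_even C(5,i) = 2^(n-1) = 2^4 = 16


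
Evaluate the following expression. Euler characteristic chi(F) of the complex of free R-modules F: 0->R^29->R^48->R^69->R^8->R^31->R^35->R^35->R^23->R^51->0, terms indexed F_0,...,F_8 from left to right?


chi = sum (-1)^i * rank:
(-1)^0*29=29
(-1)^1*48=-48
(-1)^2*69=69
(-1)^3*8=-8
(-1)^4*31=31
(-1)^5*35=-35
(-1)^6*35=35
(-1)^7*23=-23
(-1)^8*51=51
chi=101


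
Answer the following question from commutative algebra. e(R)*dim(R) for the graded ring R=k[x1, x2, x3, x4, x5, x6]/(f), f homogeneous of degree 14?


e(R)=deg(f)=14, dim(R)=6-1=5
e*dim=14*5=70


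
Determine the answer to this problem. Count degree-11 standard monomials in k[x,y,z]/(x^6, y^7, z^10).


Need i<6, j<7, k<10 with i+j+k=11.
For each i, j ranges over max(0,11-i-9)..min(6,11-i):
  i=0: j in [2,6] -> 5
  i=1: j in [1,6] -> 6
  i=2: j in [0,6] -> 7
  i=3: j in [0,6] -> 7
  i=4: j in [0,6] -> 7
  i=5: j in [0,6] -> 7
H(11) = 5+6+7+7+7+7 = 39


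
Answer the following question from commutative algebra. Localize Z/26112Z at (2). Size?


2-primary part: 26112=2^9*51
Size=2^9=512


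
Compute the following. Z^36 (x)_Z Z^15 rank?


rank(M(x)N) = rank(M)*rank(N)
36*15 = 540


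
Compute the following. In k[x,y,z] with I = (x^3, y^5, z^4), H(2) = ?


Need i<3, j<5, k<4 with i+j+k=2.
For each i, j ranges over max(0,2-i-3)..min(4,2-i):
  i=0: j in [0,2] -> 3
  i=1: j in [0,1] -> 2
  i=2: j in [0,0] -> 1
H(2) = 3+2+1 = 6
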